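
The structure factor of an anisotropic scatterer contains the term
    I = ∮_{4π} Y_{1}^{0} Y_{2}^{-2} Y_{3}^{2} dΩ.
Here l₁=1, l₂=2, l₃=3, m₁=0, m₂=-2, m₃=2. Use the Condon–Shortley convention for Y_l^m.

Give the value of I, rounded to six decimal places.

0.184674

Rules hold: Σm=0, L=6 even, 1≤3≤3.
N = 3·5·7 = 105
Δ = 0!·2!·4!/7! = 1/105
Racah Σ t=0..0: t=0:+1/4 = 1/4
⇒ 3j(1 2 3; 0 0 0)² = 3/35, sgn -1
Racah Σ t=0..0: t=0:+1/24 = 1/24
⇒ 3j(1 2 3; 0 -2 2)² = 1/21, sgn -1
4πI² = N·(3j₀)²·(3jₘ)² = 3/7
I = +1·√(0.428571/4π) = 0.18467439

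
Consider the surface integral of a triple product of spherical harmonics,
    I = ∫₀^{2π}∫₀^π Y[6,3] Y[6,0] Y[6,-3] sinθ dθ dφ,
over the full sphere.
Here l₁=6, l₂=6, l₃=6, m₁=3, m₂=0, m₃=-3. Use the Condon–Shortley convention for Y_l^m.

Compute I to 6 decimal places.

0.123095

Rules hold: Σm=0, L=18 even, 0≤6≤12.
N = 13·13·13 = 2197
Δ = 6!·6!·6!/19! = 1/325909584
Racah Σ t=0..6: t=0:+1/373248000 t=1:−1/1728000 t=2:+1/110592 t=3:−1/46656 t=4:+1/110592 t=5:−1/1728000 t=6:+1/373248000 = -7/1555200
⇒ 3j(6 6 6; 0 0 0)² = 400/46189, sgn -1
Racah Σ t=0..3: t=0:+1/18662400 t=1:−1/691200 t=2:+1/276480 t=3:−1/933120 = 43/37324800
⇒ 3j(6 6 6; 3 0 -3)² = 1849/184756, sgn -1
4πI² = N·(3j₀)²·(3jₘ)² = 2403700/12623809
I = +1·√(0.19041/4π) = 0.12309488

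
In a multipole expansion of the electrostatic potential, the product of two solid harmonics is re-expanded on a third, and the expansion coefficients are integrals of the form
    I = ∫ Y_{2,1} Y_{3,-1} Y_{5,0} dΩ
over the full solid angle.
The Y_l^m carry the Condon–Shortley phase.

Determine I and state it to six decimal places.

Checks pass: Σm=0; 10 even; l₃=5∈[1,5].
(2·2+1)(2·3+1)(2·5+1) = 385
Δ: 0! 4! 6! / 11! → 1/2310
sum: t=0:+1/144 = 1/144
3j²(2 3 5; 0 0 0) = Δ·Π!·Σ² = 10/231  (sign -1)
sum: t=0:+1/288 = 1/288
3j²(2 3 5; 1 -1 0) = Δ·Π!·Σ² = 5/231  (sign -1)
combine: 4πI² = 385·10/231·5/231 = 250/693
take √, sign +1: I = 0.16943318

0.169433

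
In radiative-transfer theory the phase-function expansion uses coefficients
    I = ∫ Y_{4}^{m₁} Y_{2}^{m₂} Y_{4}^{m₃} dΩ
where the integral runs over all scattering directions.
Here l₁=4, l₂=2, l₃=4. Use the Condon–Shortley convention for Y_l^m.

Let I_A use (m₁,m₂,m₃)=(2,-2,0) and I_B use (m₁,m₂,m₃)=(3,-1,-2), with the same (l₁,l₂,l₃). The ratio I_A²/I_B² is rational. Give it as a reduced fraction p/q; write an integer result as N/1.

36/35

l's match ⇒ only the (l;m) 3-j factors differ between A and B.
A: triangle coeff Δ(4,2,4) = 1/13860; Σ_t [0,0]: t=0:+1/192 = 1/192; (3j)²=3/77 [(4 2 4; 2 -2 0)], sign=+1
B: triangle coeff Δ(4,2,4) = 1/13860; Σ_t [0,1]: t=0:+1/240 t=1:−1/1440 = 1/288; (3j)²=5/132 [(4 2 4; 3 -1 -2)], sign=+1
I_A²/I_B² = (3/77)/(5/132) = 36/35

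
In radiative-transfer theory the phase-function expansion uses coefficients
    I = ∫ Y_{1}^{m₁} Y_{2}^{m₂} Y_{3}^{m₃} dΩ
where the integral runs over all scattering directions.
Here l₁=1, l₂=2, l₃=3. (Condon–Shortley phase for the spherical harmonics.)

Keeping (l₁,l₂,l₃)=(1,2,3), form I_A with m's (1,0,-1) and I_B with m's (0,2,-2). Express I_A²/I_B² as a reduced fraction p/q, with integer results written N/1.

6/5

Shared (l₁,l₂,l₃)=(1,2,3): N and (l;000)² cancel in I_A²/I_B².
A: Δ = 0!·2!·4!/7! = 1/105; Racah Σ t=0..0: t=0:+1/8 = 1/8; ⇒ 3j(1 2 3; 1 0 -1)² = 2/35, sgn +1
B: Δ = 0!·2!·4!/7! = 1/105; Racah Σ t=0..0: t=0:+1/24 = 1/24; ⇒ 3j(1 2 3; 0 2 -2)² = 1/21, sgn -1
I_A²/I_B² = (2/35)/(1/21) = 6/5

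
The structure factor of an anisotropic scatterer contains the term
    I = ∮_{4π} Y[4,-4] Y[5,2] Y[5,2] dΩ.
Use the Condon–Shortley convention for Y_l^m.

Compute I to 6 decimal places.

Checks pass: Σm=0; 14 even; l₃=5∈[1,9].
(2·4+1)(2·5+1)(2·5+1) = 1089
Δ: 4! 4! 6! / 15! → 1/3153150
sum: t=0:+1/69120 t=1:−1/1728 t=2:+1/576 t=3:−1/1728 t=4:+1/69120 = 7/11520
3j²(4 5 5; 0 0 0) = Δ·Π!·Σ² = 2/143  (sign -1)
sum: t=4:+1/20736 = 1/20736
3j²(4 5 5; -4 2 2) = Δ·Π!·Σ² = 35/1287  (sign -1)
combine: 4πI² = 1089·2/143·35/1287 = 70/169
take √, sign +1: I = 0.18155187

0.181552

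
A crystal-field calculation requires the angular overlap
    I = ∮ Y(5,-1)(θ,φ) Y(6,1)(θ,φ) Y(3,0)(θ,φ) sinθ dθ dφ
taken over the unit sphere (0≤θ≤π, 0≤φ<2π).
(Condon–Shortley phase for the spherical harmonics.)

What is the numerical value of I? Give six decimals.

-0.123080

Rules hold: Σm=0, L=14 even, 1≤3≤11.
N = 11·13·7 = 1001
Δ = 8!·2!·4!/15! = 1/675675
Racah Σ t=3..5: t=3:−1/8640 t=4:+1/2304 t=5:−1/8640 = 7/34560
⇒ 3j(5 6 3; 0 0 0)² = 7/429, sgn -1
Racah Σ t=4..6: t=4:+1/6912 t=5:−1/2880 t=6:+1/17280 = -1/6912
⇒ 3j(5 6 3; -1 1 0)² = 5/429, sgn +1
4πI² = N·(3j₀)²·(3jₘ)² = 245/1287
I = -1·√(0.190365/4π) = -0.12308038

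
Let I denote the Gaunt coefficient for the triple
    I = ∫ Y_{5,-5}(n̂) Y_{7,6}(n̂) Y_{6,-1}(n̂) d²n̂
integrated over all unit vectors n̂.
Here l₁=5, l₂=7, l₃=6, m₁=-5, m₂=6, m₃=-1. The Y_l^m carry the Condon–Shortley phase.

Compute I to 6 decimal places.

0.126562

Rules hold: Σm=0, L=18 even, 2≤6≤12.
N = 11·15·13 = 2145
Δ = 6!·4!·8!/19! = 1/174594420
Racah Σ t=1..5: t=1:−1/4147200 t=2:+1/207360 t=3:−1/82944 t=4:+1/207360 t=5:−1/4147200 = -1/345600
⇒ 3j(5 7 6; 0 0 0)² = 420/46189, sgn -1
Racah Σ t=6..6: t=6:+1/87091200 = 1/87091200
⇒ 3j(5 7 6; -5 6 -1)² = 10/969, sgn -1
4πI² = N·(3j₀)²·(3jₘ)² = 21000/104329
I = +1·√(0.201286/4π) = 0.12656167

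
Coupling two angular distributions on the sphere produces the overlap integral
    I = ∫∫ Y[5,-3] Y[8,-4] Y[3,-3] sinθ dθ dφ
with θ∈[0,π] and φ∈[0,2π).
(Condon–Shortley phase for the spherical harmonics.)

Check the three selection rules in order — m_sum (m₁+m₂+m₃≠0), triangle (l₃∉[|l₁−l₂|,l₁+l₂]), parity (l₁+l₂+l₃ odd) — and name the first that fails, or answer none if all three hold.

m_sum

m₁+m₂+m₃ = -3 − 4 − 3 = -10  ✗
triangle: |5−8|=3 ≤ l₃=3 ≤ 5+8=13
parity: l₁+l₂+l₃ = 16 is even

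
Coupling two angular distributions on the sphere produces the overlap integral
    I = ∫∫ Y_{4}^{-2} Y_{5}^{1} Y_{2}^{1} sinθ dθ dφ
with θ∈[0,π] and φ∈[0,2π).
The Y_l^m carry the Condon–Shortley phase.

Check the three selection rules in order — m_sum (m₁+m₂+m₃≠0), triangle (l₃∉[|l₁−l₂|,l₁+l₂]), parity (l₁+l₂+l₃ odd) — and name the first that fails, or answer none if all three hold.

Σmᵢ = 0  ✓
l₃∈[|l₁−l₂|,l₁+l₂]=[1,9], have l₃=2  ✓
Σlᵢ = 11 ⇒ odd  ✗

parity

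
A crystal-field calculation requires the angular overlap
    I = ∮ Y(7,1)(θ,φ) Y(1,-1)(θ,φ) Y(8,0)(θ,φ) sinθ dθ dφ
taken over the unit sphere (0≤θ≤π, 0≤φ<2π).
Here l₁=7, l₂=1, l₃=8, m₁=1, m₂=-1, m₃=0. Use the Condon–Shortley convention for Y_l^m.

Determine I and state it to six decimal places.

Rules hold: Σm=0, L=16 even, 6≤8≤8.
N = 15·3·17 = 765
Δ = 0!·14!·2!/17! = 1/2040
Racah Σ t=0..0: t=0:+1/25401600 = 1/25401600
⇒ 3j(7 1 8; 0 0 0)² = 8/255, sgn +1
Racah Σ t=0..0: t=0:+1/58060800 = 1/58060800
⇒ 3j(7 1 8; 1 -1 0)² = 7/510, sgn +1
4πI² = N·(3j₀)²·(3jₘ)² = 28/85
I = +1·√(0.329412/4π) = 0.16190663

0.161907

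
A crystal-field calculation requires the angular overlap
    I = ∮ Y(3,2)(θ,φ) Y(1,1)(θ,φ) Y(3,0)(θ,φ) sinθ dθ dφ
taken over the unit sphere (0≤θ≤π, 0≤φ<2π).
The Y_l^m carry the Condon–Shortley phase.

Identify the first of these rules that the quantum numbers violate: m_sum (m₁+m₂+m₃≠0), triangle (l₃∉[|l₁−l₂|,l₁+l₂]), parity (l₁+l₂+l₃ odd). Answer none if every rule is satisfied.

m_sum

Σmᵢ = 3  ✗
l₃∈[|l₁−l₂|,l₁+l₂]=[2,4], have l₃=3
Σlᵢ = 7 ⇒ odd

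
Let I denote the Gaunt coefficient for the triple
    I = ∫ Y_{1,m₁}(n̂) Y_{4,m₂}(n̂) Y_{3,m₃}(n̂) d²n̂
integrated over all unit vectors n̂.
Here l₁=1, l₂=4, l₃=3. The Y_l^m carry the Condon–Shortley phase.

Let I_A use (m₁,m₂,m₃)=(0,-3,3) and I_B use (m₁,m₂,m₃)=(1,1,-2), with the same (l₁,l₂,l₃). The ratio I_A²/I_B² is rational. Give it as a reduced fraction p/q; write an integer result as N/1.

Shared (l₁,l₂,l₃)=(1,4,3): N and (l;000)² cancel in I_A²/I_B².
A: Δ = 2!·0!·6!/9! = 1/252; Racah Σ t=1..1: t=1:−1/720 = -1/720; ⇒ 3j(1 4 3; 0 -3 3)² = 1/36, sgn -1
B: Δ = 2!·0!·6!/9! = 1/252; Racah Σ t=0..0: t=0:+1/240 = 1/240; ⇒ 3j(1 4 3; 1 1 -2)² = 1/84, sgn -1
I_A²/I_B² = (1/36)/(1/84) = 7/3

7/3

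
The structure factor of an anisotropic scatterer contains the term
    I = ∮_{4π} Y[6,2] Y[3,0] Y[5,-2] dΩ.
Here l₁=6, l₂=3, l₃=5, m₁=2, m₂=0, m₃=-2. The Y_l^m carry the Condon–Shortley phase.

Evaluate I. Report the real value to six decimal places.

0.058844

Checks pass: Σm=0; 14 even; l₃=5∈[3,9].
(2·6+1)(2·3+1)(2·5+1) = 1001
Δ: 4! 8! 2! / 15! → 1/675675
sum: t=1:−1/8640 t=2:+1/2304 t=3:−1/8640 = 7/34560
3j²(6 3 5; 0 0 0) = Δ·Π!·Σ² = 7/429  (sign -1)
sum: t=1:−1/8640 t=2:+1/5760 t=3:−1/60480 = 1/24192
3j²(6 3 5; 2 0 -2) = Δ·Π!·Σ² = 8/3003  (sign -1)
combine: 4πI² = 1001·7/429·8/3003 = 56/1287
take √, sign +1: I = 0.05884368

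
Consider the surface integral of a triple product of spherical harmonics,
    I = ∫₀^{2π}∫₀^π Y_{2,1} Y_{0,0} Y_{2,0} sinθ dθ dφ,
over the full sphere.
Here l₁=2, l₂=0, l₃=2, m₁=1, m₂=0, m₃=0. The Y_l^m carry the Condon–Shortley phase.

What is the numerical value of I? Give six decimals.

0.000000

Σmᵢ = 1 ≠ 0, so the φ-integral vanishes; I = 0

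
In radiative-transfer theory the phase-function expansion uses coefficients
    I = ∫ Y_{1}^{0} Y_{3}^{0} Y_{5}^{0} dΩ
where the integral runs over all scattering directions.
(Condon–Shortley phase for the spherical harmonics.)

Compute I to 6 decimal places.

l₃=5 ∉ [2,4] — triangle fails ⇒ I = 0

0.000000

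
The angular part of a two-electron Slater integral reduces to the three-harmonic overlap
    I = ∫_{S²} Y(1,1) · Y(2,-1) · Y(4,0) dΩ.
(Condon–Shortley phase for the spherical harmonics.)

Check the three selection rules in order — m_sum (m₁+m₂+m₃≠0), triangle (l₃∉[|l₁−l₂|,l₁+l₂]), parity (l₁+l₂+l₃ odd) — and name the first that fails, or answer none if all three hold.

triangle

azimuthal sum: 1 − 1 + 0 = 0  ✓
1 ≤ 4 ≤ 3 (triangle on l)  ✗
L = 1 + 2 + 4 = 7 (odd)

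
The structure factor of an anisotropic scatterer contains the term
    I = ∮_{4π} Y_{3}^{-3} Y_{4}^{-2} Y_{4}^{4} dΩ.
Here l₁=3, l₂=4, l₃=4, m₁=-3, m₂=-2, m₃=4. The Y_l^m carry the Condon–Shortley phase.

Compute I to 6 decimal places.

Σmᵢ = -1 ≠ 0, so the φ-integral vanishes; I = 0

0.000000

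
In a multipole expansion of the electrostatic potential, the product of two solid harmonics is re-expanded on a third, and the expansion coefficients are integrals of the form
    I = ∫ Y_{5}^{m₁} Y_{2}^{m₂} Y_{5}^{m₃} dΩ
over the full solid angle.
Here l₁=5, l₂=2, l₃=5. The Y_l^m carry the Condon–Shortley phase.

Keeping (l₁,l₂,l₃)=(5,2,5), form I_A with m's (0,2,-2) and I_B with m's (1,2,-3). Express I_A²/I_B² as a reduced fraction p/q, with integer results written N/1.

Shared (l₁,l₂,l₃)=(5,2,5): N and (l;000)² cancel in I_A²/I_B².
A: Δ = 2!·8!·2!/13! = 1/38610; Racah Σ t=2..2: t=2:+1/2880 = 1/2880; ⇒ 3j(5 2 5; 0 2 -2)² = 14/429, sgn -1
B: Δ = 2!·8!·2!/13! = 1/38610; Racah Σ t=2..2: t=2:+1/5760 = 1/5760; ⇒ 3j(5 2 5; 1 2 -3)² = 56/2145, sgn +1
I_A²/I_B² = (14/429)/(56/2145) = 5/4

5/4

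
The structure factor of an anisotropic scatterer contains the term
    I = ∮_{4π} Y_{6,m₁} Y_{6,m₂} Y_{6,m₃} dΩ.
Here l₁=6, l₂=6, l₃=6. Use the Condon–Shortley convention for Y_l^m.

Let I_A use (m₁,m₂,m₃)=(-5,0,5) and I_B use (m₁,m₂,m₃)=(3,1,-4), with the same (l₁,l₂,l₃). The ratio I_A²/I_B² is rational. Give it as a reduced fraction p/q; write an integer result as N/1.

Same 6,6,6: normalisation and zero-m 3j drop out of the ratio.
A: Δ: 6! 6! 6! / 19! → 1/325909584; sum: t=5:−1/10368000 t=6:+1/62208000 = -1/12441600; 3j²(6 6 6; -5 0 5) = Δ·Π!·Σ² = 275/16796  (sign +1)
B: Δ: 6! 6! 6! / 19! → 1/325909584; sum: t=1:−1/4147200 t=2:+1/691200 t=3:−1/1244160 = 1/2488320; 3j²(6 6 6; 3 1 -4) = Δ·Π!·Σ² = 875/184756  (sign +1)
I_A²/I_B² = (275/16796)/(875/184756) = 121/35

121/35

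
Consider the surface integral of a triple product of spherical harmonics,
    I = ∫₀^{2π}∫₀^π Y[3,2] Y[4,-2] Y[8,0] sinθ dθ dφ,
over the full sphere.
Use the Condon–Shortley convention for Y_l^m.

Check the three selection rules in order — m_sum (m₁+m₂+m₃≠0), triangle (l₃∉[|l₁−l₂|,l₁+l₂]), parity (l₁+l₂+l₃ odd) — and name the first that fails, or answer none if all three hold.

m₁+m₂+m₃ = 2 − 2 + 0 = 0  ✓
triangle: |3−4|=1 ≤ l₃=8 ≤ 3+4=7  ✗
parity: l₁+l₂+l₃ = 15 is odd

triangle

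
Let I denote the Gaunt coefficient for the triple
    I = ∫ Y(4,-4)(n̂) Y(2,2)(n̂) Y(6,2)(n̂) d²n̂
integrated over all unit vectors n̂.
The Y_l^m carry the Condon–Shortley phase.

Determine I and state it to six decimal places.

m-sum 0 ✓  L=12 even ✓  2≤6≤6 ✓
Π(2lᵢ+1) = 9×5×13 = 585
triangle coeff Δ(4,2,6) = 1/6435
Σ_t [0,0]: t=0:+1/2304 = 1/2304
(3j)²=5/143 [(4 2 6; 0 0 0)], sign=+1
Σ_t [0,0]: t=0:+1/967680 = 1/967680
(3j)²=1/6435 [(4 2 6; -4 2 2)], sign=+1
⇒ 4πI² = 5/1573
I = (+1)√(5/1573/(4π)) = 0.01590434

0.015904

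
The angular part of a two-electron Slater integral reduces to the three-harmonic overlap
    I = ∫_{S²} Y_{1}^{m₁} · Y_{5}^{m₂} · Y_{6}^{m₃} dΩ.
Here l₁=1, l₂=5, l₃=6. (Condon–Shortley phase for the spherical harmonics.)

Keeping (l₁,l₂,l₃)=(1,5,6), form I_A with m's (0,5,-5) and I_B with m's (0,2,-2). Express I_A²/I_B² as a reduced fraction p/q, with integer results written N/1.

11/32

Shared (l₁,l₂,l₃)=(1,5,6): N and (l;000)² cancel in I_A²/I_B².
A: Δ = 0!·2!·10!/13! = 1/858; Racah Σ t=0..0: t=0:+1/3628800 = 1/3628800; ⇒ 3j(1 5 6; 0 5 -5)² = 1/78, sgn -1
B: Δ = 0!·2!·10!/13! = 1/858; Racah Σ t=0..0: t=0:+1/30240 = 1/30240; ⇒ 3j(1 5 6; 0 2 -2)² = 16/429, sgn +1
I_A²/I_B² = (1/78)/(16/429) = 11/32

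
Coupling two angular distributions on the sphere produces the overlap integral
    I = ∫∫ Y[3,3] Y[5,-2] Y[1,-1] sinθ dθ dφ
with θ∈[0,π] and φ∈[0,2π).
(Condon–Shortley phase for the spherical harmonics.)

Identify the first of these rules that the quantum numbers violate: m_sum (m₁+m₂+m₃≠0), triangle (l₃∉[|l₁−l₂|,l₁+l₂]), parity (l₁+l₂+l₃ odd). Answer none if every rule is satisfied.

triangle

Σmᵢ = 0  ✓
l₃∈[|l₁−l₂|,l₁+l₂]=[2,8], have l₃=1  ✗
Σlᵢ = 9 ⇒ odd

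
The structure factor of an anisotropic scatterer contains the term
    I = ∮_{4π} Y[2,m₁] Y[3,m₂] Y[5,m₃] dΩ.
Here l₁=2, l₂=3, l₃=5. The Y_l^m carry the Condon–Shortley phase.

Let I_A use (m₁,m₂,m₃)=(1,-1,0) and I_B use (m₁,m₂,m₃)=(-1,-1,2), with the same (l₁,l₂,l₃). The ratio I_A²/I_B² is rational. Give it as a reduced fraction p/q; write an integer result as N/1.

l's match ⇒ only the (l;m) 3-j factors differ between A and B.
A: triangle coeff Δ(2,3,5) = 1/2310; Σ_t [0,0]: t=0:+1/288 = 1/288; (3j)²=5/231 [(2 3 5; 1 -1 0)], sign=-1
B: triangle coeff Δ(2,3,5) = 1/2310; Σ_t [0,0]: t=0:+1/288 = 1/288; (3j)²=1/22 [(2 3 5; -1 -1 2)], sign=-1
I_A²/I_B² = (5/231)/(1/22) = 10/21

10/21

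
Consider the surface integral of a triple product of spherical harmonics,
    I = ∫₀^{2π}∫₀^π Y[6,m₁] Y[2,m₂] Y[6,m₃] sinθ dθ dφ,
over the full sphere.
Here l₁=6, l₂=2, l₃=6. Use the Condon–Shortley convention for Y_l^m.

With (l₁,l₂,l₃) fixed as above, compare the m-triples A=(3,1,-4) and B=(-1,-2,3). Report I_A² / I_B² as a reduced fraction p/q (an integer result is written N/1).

49/48

Shared (l₁,l₂,l₃)=(6,2,6): N and (l;000)² cancel in I_A²/I_B².
A: Δ = 2!·10!·2!/15! = 1/90090; Racah Σ t=1..2: t=1:−1/161280 t=2:+1/725760 = -1/207360; ⇒ 3j(6 2 6; 3 1 -4)² = 7/286, sgn -1
B: Δ = 2!·10!·2!/15! = 1/90090; Racah Σ t=0..0: t=0:+1/120960 = 1/120960; ⇒ 3j(6 2 6; -1 -2 3)² = 24/1001, sgn -1
I_A²/I_B² = (7/286)/(24/1001) = 49/48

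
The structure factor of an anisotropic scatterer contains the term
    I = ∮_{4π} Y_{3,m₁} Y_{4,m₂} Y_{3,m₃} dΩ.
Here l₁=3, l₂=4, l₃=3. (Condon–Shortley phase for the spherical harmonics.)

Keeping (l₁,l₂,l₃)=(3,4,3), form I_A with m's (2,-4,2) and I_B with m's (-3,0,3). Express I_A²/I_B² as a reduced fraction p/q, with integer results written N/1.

70/9

Same 3,4,3: normalisation and zero-m 3j drop out of the ratio.
A: Δ: 4! 2! 4! / 11! → 1/34650; sum: t=0:+1/576 = 1/576; 3j²(3 4 3; 2 -4 2) = Δ·Π!·Σ² = 5/99  (sign -1)
B: Δ: 4! 2! 4! / 11! → 1/34650; sum: t=4:+1/1152 = 1/1152; 3j²(3 4 3; -3 0 3) = Δ·Π!·Σ² = 1/154  (sign +1)
I_A²/I_B² = (5/99)/(1/154) = 70/9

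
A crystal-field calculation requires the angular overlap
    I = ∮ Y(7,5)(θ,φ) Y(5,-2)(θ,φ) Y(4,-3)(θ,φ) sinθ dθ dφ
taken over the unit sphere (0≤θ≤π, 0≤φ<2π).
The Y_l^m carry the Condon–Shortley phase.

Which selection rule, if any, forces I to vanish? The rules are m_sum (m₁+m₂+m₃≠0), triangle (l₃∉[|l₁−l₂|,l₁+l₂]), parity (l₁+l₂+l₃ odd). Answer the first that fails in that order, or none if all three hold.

none

azimuthal sum: 5 − 2 − 3 = 0  ✓
2 ≤ 4 ≤ 12 (triangle on l)  ✓
L = 7 + 5 + 4 = 16 (even)  ✓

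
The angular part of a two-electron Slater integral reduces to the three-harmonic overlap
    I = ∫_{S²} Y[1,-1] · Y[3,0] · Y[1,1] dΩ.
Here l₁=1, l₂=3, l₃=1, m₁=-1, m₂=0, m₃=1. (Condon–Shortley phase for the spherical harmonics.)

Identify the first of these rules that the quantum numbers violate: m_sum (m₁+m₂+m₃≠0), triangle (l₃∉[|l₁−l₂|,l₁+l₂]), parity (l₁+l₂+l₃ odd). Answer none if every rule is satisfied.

Σmᵢ = 0  ✓
l₃∈[|l₁−l₂|,l₁+l₂]=[2,4], have l₃=1  ✗
Σlᵢ = 5 ⇒ odd

triangle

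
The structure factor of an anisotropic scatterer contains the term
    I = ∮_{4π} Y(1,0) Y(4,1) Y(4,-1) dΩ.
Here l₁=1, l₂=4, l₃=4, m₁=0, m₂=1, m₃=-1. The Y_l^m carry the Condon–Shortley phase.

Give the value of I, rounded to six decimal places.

0.000000

L=9 odd ⇒ parity kills the (l;000) factor ⇒ I = 0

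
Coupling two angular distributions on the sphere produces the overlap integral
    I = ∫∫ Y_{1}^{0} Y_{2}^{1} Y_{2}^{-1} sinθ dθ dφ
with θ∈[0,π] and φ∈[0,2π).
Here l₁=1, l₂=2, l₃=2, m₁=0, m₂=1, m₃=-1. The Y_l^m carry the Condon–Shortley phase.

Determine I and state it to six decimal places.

0.000000

L=5 odd ⇒ parity kills the (l;000) factor ⇒ I = 0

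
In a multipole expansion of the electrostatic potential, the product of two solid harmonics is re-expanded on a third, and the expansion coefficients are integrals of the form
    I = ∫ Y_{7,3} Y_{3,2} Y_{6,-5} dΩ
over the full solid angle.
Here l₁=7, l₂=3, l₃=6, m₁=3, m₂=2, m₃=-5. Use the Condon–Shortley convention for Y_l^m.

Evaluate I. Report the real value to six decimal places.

m-sum 0 ✓  L=16 even ✓  4≤6≤10 ✓
Π(2lᵢ+1) = 15×7×13 = 1365
triangle coeff Δ(7,3,6) = 1/2042040
Σ_t [1,3]: t=1:−1/207360 t=2:+1/57600 t=3:−1/207360 = 1/129600
(3j)²=168/12155 [(7 3 6; 0 0 0)], sign=+1
Σ_t [3,4]: t=3:−1/4354560 t=4:+1/87091200 = -19/87091200
(3j)²=361/37128 [(7 3 6; 3 2 -5)], sign=+1
⇒ 4πI² = 7581/41327
I = (+1)√(7581/41327/(4π)) = 0.12082071

0.120821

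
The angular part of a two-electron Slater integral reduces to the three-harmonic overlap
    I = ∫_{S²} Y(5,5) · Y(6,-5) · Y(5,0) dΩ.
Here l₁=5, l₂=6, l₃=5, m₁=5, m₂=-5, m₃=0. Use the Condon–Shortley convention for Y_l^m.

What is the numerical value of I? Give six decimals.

-0.152641

Rules hold: Σm=0, L=16 even, 1≤5≤11.
N = 11·13·11 = 1573
Δ = 6!·4!·6!/17! = 1/28588560
Racah Σ t=1..5: t=1:−1/345600 t=2:+1/13824 t=3:−1/5184 t=4:+1/13824 t=5:−1/345600 = -7/129600
⇒ 3j(5 6 5; 0 0 0)² = 80/7293, sgn +1
Racah Σ t=0..0: t=0:+1/2073600 = 1/2073600
⇒ 3j(5 6 5; 5 -5 0)² = 15/884, sgn -1
4πI² = N·(3j₀)²·(3jₘ)² = 1100/3757
I = -1·√(0.292787/4π) = -0.15264086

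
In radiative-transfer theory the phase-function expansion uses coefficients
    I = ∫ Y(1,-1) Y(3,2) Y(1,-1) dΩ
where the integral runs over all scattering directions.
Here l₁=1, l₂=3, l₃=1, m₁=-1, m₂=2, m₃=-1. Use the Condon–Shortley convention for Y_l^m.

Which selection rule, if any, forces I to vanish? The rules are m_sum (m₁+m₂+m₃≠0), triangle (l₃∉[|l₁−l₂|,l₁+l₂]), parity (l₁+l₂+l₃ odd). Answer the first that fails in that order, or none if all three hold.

triangle

azimuthal sum: -1 + 2 − 1 = 0  ✓
2 ≤ 1 ≤ 4 (triangle on l)  ✗
L = 1 + 3 + 1 = 5 (odd)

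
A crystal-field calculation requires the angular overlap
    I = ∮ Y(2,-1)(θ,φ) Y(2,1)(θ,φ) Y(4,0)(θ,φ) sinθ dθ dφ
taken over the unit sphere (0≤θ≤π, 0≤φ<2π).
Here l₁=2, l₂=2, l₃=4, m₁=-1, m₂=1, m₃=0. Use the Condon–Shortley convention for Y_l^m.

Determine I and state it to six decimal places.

m-sum 0 ✓  L=8 even ✓  0≤4≤4 ✓
Π(2lᵢ+1) = 5×5×9 = 225
triangle coeff Δ(2,2,4) = 1/630
Σ_t [0,0]: t=0:+1/16 = 1/16
(3j)²=2/35 [(2 2 4; 0 0 0)], sign=+1
Σ_t [0,0]: t=0:+1/36 = 1/36
(3j)²=8/315 [(2 2 4; -1 1 0)], sign=+1
⇒ 4πI² = 16/49
I = (+1)√(16/49/(4π)) = 0.16119702

0.161197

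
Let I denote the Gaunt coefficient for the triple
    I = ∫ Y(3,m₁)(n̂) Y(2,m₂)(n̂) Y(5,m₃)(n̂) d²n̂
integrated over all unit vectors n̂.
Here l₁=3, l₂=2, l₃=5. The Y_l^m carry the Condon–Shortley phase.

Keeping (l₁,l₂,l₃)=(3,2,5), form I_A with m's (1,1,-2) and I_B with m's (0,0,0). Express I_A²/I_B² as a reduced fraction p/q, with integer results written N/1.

l's match ⇒ only the (l;m) 3-j factors differ between A and B.
A: triangle coeff Δ(3,2,5) = 1/2310; Σ_t [0,0]: t=0:+1/288 = 1/288; (3j)²=1/22 [(3 2 5; 1 1 -2)], sign=-1
B: triangle coeff Δ(3,2,5) = 1/2310; Σ_t [0,0]: t=0:+1/144 = 1/144; (3j)²=10/231 [(3 2 5; 0 0 0)], sign=-1
I_A²/I_B² = (1/22)/(10/231) = 21/20

21/20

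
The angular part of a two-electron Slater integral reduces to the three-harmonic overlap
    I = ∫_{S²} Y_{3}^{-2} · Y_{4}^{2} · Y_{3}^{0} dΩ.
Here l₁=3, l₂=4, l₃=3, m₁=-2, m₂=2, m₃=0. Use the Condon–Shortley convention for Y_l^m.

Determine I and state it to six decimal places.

m-sum 0 ✓  L=10 even ✓  1≤3≤7 ✓
Π(2lᵢ+1) = 7×9×7 = 441
triangle coeff Δ(3,4,3) = 1/34650
Σ_t [1,3]: t=1:−1/72 t=2:+1/16 t=3:−1/72 = 5/144
(3j)²=2/77 [(3 4 3; 0 0 0)], sign=-1
Σ_t [3,4]: t=3:−1/72 t=4:+1/96 = -1/288
(3j)²=1/462 [(3 4 3; -2 2 0)], sign=+1
⇒ 4πI² = 3/121
I = (-1)√(3/121/(4π)) = -0.04441841

-0.044418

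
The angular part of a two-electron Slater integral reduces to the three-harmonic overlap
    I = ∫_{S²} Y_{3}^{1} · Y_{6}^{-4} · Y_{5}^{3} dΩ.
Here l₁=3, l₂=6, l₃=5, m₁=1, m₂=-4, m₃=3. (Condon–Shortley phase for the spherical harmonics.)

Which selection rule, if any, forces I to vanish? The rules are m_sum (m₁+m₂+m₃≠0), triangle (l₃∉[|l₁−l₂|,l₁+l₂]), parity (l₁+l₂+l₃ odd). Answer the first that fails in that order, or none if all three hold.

none

Σmᵢ = 0  ✓
l₃∈[|l₁−l₂|,l₁+l₂]=[3,9], have l₃=5  ✓
Σlᵢ = 14 ⇒ even  ✓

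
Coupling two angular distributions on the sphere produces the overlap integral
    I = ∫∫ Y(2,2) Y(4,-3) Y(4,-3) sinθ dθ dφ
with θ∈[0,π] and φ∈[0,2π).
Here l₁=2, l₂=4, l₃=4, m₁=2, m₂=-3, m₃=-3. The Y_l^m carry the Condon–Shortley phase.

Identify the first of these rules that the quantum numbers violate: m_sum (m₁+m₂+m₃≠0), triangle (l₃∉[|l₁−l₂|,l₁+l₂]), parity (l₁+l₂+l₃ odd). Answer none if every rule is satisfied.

m_sum

m₁+m₂+m₃ = 2 − 3 − 3 = -4  ✗
triangle: |2−4|=2 ≤ l₃=4 ≤ 2+4=6
parity: l₁+l₂+l₃ = 10 is even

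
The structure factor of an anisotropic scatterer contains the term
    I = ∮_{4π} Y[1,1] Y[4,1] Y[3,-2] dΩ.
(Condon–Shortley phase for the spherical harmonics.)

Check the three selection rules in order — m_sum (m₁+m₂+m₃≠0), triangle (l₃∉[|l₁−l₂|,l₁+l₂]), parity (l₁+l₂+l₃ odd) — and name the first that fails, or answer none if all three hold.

azimuthal sum: 1 + 1 − 2 = 0  ✓
3 ≤ 3 ≤ 5 (triangle on l)  ✓
L = 1 + 4 + 3 = 8 (even)  ✓

none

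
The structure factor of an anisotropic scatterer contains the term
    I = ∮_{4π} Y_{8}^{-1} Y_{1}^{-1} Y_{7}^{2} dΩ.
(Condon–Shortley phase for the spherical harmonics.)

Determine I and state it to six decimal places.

-0.140215

Checks pass: Σm=0; 16 even; l₃=7∈[7,9].
(2·8+1)(2·1+1)(2·7+1) = 765
Δ: 2! 14! 0! / 17! → 1/2040
sum: t=1:−1/25401600 = -1/25401600
3j²(8 1 7; 0 0 0) = Δ·Π!·Σ² = 8/255  (sign +1)
sum: t=0:+1/87091200 = 1/87091200
3j²(8 1 7; -1 -1 2) = Δ·Π!·Σ² = 7/680  (sign -1)
combine: 4πI² = 765·8/255·7/680 = 21/85
take √, sign -1: I = -0.14021525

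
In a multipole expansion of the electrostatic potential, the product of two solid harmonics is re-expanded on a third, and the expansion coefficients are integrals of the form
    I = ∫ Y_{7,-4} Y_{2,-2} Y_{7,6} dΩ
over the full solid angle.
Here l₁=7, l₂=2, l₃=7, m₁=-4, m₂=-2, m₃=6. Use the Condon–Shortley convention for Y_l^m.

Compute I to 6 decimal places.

-0.106948

Rules hold: Σm=0, L=16 even, 5≤7≤9.
N = 15·5·15 = 1125
Δ = 2!·12!·2!/17! = 1/185640
Racah Σ t=0..2: t=0:+1/2419200 t=1:−1/518400 t=2:+1/2419200 = -1/907200
⇒ 3j(7 2 7; 0 0 0)² = 56/3315, sgn +1
Racah Σ t=0..0: t=0:+1/159667200 = 1/159667200
⇒ 3j(7 2 7; -4 -2 6)² = 9/1190, sgn -1
4πI² = N·(3j₀)²·(3jₘ)² = 540/3757
I = -1·√(0.143732/4π) = -0.10694768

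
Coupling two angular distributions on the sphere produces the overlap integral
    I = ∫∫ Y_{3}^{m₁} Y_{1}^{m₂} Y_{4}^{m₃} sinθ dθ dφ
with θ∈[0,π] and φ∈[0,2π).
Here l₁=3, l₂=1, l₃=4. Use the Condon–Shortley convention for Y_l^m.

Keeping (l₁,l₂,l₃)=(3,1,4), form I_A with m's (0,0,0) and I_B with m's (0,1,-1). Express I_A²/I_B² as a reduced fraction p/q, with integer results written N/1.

Same 3,1,4: normalisation and zero-m 3j drop out of the ratio.
A: Δ: 0! 6! 2! / 9! → 1/252; sum: t=0:+1/36 = 1/36; 3j²(3 1 4; 0 0 0) = Δ·Π!·Σ² = 4/63  (sign +1)
B: Δ: 0! 6! 2! / 9! → 1/252; sum: t=0:+1/72 = 1/72; 3j²(3 1 4; 0 1 -1) = Δ·Π!·Σ² = 5/126  (sign -1)
I_A²/I_B² = (4/63)/(5/126) = 8/5

8/5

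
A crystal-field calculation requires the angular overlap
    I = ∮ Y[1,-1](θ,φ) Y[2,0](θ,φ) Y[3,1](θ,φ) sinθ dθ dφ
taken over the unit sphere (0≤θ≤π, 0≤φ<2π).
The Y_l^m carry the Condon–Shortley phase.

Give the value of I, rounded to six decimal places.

m-sum 0 ✓  L=6 even ✓  1≤3≤3 ✓
Π(2lᵢ+1) = 3×5×7 = 105
triangle coeff Δ(1,2,3) = 1/105
Σ_t [0,0]: t=0:+1/4 = 1/4
(3j)²=3/35 [(1 2 3; 0 0 0)], sign=-1
Σ_t [0,0]: t=0:+1/8 = 1/8
(3j)²=2/35 [(1 2 3; -1 0 1)], sign=+1
⇒ 4πI² = 18/35
I = (-1)√(18/35/(4π)) = -0.20230066

-0.202301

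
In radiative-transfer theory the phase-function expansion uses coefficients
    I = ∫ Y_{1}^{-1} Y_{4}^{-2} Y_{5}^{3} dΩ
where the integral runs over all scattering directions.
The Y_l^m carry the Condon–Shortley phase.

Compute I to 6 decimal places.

m-sum 0 ✓  L=10 even ✓  3≤5≤5 ✓
Π(2lᵢ+1) = 3×9×11 = 297
triangle coeff Δ(1,4,5) = 1/495
Σ_t [0,0]: t=0:+1/576 = 1/576
(3j)²=5/99 [(1 4 5; 0 0 0)], sign=-1
Σ_t [0,0]: t=0:+1/2880 = 1/2880
(3j)²=28/495 [(1 4 5; -1 -2 3)], sign=+1
⇒ 4πI² = 28/33
I = (-1)√(28/33/(4π)) = -0.25984664

-0.259847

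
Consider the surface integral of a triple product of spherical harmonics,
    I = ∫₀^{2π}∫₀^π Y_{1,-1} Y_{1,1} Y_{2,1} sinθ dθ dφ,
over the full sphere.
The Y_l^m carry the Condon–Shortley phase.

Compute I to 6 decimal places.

Σmᵢ = 1 ≠ 0, so the φ-integral vanishes; I = 0

0.000000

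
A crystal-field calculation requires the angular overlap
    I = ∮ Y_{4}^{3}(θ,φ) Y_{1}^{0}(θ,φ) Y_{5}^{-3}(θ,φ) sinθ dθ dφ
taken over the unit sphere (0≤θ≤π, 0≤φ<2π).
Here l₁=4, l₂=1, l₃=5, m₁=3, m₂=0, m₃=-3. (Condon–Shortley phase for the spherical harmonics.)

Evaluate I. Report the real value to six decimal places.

m-sum 0 ✓  L=10 even ✓  3≤5≤5 ✓
Π(2lᵢ+1) = 9×3×11 = 297
triangle coeff Δ(4,1,5) = 1/495
Σ_t [0,0]: t=0:+1/576 = 1/576
(3j)²=5/99 [(4 1 5; 0 0 0)], sign=-1
Σ_t [0,0]: t=0:+1/5040 = 1/5040
(3j)²=16/495 [(4 1 5; 3 0 -3)], sign=+1
⇒ 4πI² = 16/33
I = (-1)√(16/33/(4π)) = -0.19642560

-0.196426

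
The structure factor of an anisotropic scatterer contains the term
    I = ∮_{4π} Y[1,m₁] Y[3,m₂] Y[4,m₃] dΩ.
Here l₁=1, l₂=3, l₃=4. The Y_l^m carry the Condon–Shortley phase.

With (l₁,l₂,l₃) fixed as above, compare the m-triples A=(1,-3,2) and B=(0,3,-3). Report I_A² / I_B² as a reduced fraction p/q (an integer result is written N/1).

1/7

Same 1,3,4: normalisation and zero-m 3j drop out of the ratio.
A: Δ: 0! 2! 6! / 9! → 1/252; sum: t=0:+1/1440 = 1/1440; 3j²(1 3 4; 1 -3 2) = Δ·Π!·Σ² = 1/252  (sign +1)
B: Δ: 0! 2! 6! / 9! → 1/252; sum: t=0:+1/720 = 1/720; 3j²(1 3 4; 0 3 -3) = Δ·Π!·Σ² = 1/36  (sign -1)
I_A²/I_B² = (1/252)/(1/36) = 1/7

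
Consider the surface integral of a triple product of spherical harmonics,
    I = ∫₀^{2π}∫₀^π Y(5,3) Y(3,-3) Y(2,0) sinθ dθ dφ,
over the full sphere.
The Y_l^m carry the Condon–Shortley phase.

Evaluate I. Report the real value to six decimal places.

-0.126792

m-sum 0 ✓  L=10 even ✓  2≤2≤8 ✓
Π(2lᵢ+1) = 11×7×5 = 385
triangle coeff Δ(5,3,2) = 1/2310
Σ_t [3,3]: t=3:−1/144 = -1/144
(3j)²=10/231 [(5 3 2; 0 0 0)], sign=-1
Σ_t [0,0]: t=0:+1/2880 = 1/2880
(3j)²=2/165 [(5 3 2; 3 -3 0)], sign=+1
⇒ 4πI² = 20/99
I = (-1)√(20/99/(4π)) = -0.12679218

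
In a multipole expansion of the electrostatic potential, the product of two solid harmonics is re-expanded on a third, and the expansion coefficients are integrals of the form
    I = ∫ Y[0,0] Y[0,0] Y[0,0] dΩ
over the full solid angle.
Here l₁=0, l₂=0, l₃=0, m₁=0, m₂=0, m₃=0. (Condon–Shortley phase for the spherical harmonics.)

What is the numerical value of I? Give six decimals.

0.282095

m-sum 0 ✓  L=0 even ✓  0≤0≤0 ✓
Π(2lᵢ+1) = 1×1×1 = 1
triangle coeff Δ(0,0,0) = 1/1
Σ_t [0,0]: t=0:+1/1 = 1/1
(3j)²=1/1 [(0 0 0; 0 0 0)], sign=+1
(m-triple is (0,0,0) — same symbol as above.)
⇒ 4πI² = 1/1
I = (+1)√(1/1/(4π)) = 0.28209479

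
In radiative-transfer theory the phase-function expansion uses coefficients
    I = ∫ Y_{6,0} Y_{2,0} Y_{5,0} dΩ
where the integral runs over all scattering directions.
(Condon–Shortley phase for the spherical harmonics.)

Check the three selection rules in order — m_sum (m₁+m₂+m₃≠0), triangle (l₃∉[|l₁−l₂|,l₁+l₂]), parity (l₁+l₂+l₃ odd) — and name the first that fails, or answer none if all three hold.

parity

m₁+m₂+m₃ = 0 + 0 + 0 = 0  ✓
triangle: |6−2|=4 ≤ l₃=5 ≤ 6+2=8  ✓
parity: l₁+l₂+l₃ = 13 is odd  ✗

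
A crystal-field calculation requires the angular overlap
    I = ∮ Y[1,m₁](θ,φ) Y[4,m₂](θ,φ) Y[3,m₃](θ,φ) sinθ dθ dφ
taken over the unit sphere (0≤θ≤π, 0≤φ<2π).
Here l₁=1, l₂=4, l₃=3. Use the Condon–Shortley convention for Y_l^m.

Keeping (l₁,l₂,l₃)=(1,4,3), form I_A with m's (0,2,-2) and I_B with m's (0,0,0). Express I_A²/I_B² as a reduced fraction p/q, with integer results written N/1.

Shared (l₁,l₂,l₃)=(1,4,3): N and (l;000)² cancel in I_A²/I_B².
A: Δ = 2!·0!·6!/9! = 1/252; Racah Σ t=1..1: t=1:−1/120 = -1/120; ⇒ 3j(1 4 3; 0 2 -2)² = 1/21, sgn +1
B: Δ = 2!·0!·6!/9! = 1/252; Racah Σ t=1..1: t=1:−1/36 = -1/36; ⇒ 3j(1 4 3; 0 0 0)² = 4/63, sgn +1
I_A²/I_B² = (1/21)/(4/63) = 3/4

3/4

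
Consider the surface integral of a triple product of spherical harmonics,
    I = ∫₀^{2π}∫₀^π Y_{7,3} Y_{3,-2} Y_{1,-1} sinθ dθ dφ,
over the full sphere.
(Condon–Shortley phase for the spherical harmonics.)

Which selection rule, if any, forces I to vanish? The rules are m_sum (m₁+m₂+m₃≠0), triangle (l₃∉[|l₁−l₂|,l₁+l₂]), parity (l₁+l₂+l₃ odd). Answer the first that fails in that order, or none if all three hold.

triangle

azimuthal sum: 3 − 2 − 1 = 0  ✓
4 ≤ 1 ≤ 10 (triangle on l)  ✗
L = 7 + 3 + 1 = 11 (odd)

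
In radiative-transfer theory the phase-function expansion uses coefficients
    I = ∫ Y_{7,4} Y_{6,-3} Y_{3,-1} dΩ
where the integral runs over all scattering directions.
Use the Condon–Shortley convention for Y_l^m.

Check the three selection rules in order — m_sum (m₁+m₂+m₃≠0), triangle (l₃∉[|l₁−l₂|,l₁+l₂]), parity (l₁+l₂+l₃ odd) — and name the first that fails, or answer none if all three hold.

Σmᵢ = 0  ✓
l₃∈[|l₁−l₂|,l₁+l₂]=[1,13], have l₃=3  ✓
Σlᵢ = 16 ⇒ even  ✓

none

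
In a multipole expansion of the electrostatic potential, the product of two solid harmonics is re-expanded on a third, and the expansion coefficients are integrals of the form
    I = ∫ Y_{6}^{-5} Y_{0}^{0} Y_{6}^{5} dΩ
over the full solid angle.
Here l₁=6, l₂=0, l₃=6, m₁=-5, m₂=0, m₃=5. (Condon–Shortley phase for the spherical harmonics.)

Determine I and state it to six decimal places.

-0.282095

Rules hold: Σm=0, L=12 even, 6≤6≤6.
N = 13·1·13 = 169
Δ = 0!·12!·0!/13! = 1/13
Racah Σ t=0..0: t=0:+1/518400 = 1/518400
⇒ 3j(6 0 6; 0 0 0)² = 1/13, sgn +1
Racah Σ t=0..0: t=0:+1/39916800 = 1/39916800
⇒ 3j(6 0 6; -5 0 5)² = 1/13, sgn -1
4πI² = N·(3j₀)²·(3jₘ)² = 1/1
I = -1·√(1/4π) = -0.28209479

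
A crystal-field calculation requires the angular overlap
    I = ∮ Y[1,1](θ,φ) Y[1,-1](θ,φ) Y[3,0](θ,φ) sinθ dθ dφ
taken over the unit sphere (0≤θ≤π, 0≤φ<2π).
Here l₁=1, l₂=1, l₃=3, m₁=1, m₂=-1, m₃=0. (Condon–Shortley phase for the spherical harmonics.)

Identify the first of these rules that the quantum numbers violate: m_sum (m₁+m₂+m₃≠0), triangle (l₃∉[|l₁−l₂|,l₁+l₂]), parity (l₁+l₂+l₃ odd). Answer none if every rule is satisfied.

triangle

azimuthal sum: 1 − 1 + 0 = 0  ✓
0 ≤ 3 ≤ 2 (triangle on l)  ✗
L = 1 + 1 + 3 = 5 (odd)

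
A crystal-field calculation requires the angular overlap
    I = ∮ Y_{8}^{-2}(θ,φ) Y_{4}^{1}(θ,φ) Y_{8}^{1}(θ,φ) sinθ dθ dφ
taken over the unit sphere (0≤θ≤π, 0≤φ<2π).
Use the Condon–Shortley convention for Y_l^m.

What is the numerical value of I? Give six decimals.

Rules hold: Σm=0, L=20 even, 4≤8≤12.
N = 17·9·17 = 2601
Δ = 4!·12!·4!/21! = 1/185175900
Racah Σ t=0..4: t=0:+1/557383680 t=1:−1/21772800 t=2:+1/8294400 t=3:−1/21772800 t=4:+1/557383680 = 1/30965760
⇒ 3j(8 4 8; 0 0 0)² = 36/4199, sgn +1
Racah Σ t=1..4: t=1:−1/313528320 t=2:+1/23224320 t=3:−1/14515200 t=4:+1/74649600 = -7/447897600
⇒ 3j(8 4 8; -2 1 1)² = 343/75582, sgn +1
4πI² = N·(3j₀)²·(3jₘ)² = 6174/61009
I = +1·√(0.101198/4π) = 0.08973904

0.089739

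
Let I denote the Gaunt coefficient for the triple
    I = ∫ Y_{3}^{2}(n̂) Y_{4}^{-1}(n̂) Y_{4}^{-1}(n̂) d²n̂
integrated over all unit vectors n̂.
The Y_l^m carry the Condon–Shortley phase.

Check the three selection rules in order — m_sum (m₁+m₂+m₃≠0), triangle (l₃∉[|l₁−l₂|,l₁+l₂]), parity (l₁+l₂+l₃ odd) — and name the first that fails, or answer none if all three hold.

parity

Σmᵢ = 0  ✓
l₃∈[|l₁−l₂|,l₁+l₂]=[1,7], have l₃=4  ✓
Σlᵢ = 11 ⇒ odd  ✗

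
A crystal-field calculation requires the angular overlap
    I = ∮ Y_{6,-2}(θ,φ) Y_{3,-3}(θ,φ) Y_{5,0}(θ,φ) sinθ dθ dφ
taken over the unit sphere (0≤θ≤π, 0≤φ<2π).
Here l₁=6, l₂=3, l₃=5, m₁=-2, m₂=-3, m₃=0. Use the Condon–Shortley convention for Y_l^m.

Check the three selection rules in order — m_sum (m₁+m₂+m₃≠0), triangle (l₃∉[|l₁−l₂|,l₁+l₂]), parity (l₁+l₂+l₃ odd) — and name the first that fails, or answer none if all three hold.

m_sum

m₁+m₂+m₃ = -2 − 3 + 0 = -5  ✗
triangle: |6−3|=3 ≤ l₃=5 ≤ 6+3=9
parity: l₁+l₂+l₃ = 14 is even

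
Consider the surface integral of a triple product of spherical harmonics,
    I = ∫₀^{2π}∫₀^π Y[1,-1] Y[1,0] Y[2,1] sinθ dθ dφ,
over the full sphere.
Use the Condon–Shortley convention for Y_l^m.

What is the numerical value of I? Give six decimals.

-0.218510

m-sum 0 ✓  L=4 even ✓  0≤2≤2 ✓
Π(2lᵢ+1) = 3×3×5 = 45
triangle coeff Δ(1,1,2) = 1/30
Σ_t [0,0]: t=0:+1/1 = 1/1
(3j)²=2/15 [(1 1 2; 0 0 0)], sign=+1
Σ_t [0,0]: t=0:+1/2 = 1/2
(3j)²=1/10 [(1 1 2; -1 0 1)], sign=-1
⇒ 4πI² = 3/5
I = (-1)√(3/5/(4π)) = -0.21850969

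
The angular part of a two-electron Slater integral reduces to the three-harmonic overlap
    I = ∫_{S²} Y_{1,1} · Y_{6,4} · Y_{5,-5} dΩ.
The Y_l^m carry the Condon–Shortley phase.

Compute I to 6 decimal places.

0.040859

Rules hold: Σm=0, L=12 even, 5≤5≤7.
N = 3·13·11 = 429
Δ = 2!·0!·10!/13! = 1/858
Racah Σ t=1..1: t=1:−1/14400 = -1/14400
⇒ 3j(1 6 5; 0 0 0)² = 6/143, sgn +1
Racah Σ t=0..0: t=0:+1/7257600 = 1/7257600
⇒ 3j(1 6 5; 1 4 -5)² = 1/858, sgn +1
4πI² = N·(3j₀)²·(3jₘ)² = 3/143
I = +1·√(0.020979/4π) = 0.04085899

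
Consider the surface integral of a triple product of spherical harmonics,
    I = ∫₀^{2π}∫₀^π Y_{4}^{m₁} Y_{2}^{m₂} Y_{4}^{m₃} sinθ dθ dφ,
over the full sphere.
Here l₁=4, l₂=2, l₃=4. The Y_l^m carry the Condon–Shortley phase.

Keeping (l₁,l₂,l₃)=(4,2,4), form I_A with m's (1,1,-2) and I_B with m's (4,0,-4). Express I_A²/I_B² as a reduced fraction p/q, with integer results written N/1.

243/784

Shared (l₁,l₂,l₃)=(4,2,4): N and (l;000)² cancel in I_A²/I_B².
A: Δ = 2!·6!·2!/11! = 1/13860; Racah Σ t=1..2: t=1:−1/96 t=2:+1/240 = -1/160; ⇒ 3j(4 2 4; 1 1 -2)² = 27/1540, sgn -1
B: Δ = 2!·6!·2!/11! = 1/13860; Racah Σ t=0..0: t=0:+1/2880 = 1/2880; ⇒ 3j(4 2 4; 4 0 -4)² = 28/495, sgn +1
I_A²/I_B² = (27/1540)/(28/495) = 243/784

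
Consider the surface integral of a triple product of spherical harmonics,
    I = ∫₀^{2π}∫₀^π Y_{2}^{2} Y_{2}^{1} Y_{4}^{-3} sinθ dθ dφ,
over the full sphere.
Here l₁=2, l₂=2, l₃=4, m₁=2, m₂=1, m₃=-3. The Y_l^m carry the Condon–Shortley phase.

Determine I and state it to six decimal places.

-0.238414

m-sum 0 ✓  L=8 even ✓  0≤4≤4 ✓
Π(2lᵢ+1) = 5×5×9 = 225
triangle coeff Δ(2,2,4) = 1/630
Σ_t [0,0]: t=0:+1/16 = 1/16
(3j)²=2/35 [(2 2 4; 0 0 0)], sign=+1
Σ_t [0,0]: t=0:+1/144 = 1/144
(3j)²=1/18 [(2 2 4; 2 1 -3)], sign=-1
⇒ 4πI² = 5/7
I = (-1)√(5/7/(4π)) = -0.23841361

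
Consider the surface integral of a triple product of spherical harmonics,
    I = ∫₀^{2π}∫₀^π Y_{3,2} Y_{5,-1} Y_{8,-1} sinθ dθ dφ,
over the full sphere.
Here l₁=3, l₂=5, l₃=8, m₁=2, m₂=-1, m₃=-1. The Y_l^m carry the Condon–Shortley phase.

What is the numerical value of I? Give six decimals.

-0.124685

Checks pass: Σm=0; 16 even; l₃=8∈[2,8].
(2·3+1)(2·5+1)(2·8+1) = 1309
Δ: 0! 6! 10! / 17! → 1/136136
sum: t=0:+1/518400 = 1/518400
3j²(3 5 8; 0 0 0) = Δ·Π!·Σ² = 56/2431  (sign +1)
sum: t=0:+1/2073600 = 1/2073600
3j²(3 5 8; 2 -1 -1) = Δ·Π!·Σ² = 63/9724  (sign -1)
combine: 4πI² = 1309·56/2431·63/9724 = 6174/31603
take √, sign -1: I = -0.12468500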